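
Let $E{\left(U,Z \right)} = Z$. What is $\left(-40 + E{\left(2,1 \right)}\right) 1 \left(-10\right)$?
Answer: $390$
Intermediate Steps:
$\left(-40 + E{\left(2,1 \right)}\right) 1 \left(-10\right) = \left(-40 + 1\right) 1 \left(-10\right) = \left(-39\right) \left(-10\right) = 390$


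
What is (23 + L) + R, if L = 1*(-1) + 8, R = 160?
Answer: 190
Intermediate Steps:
L = 7 (L = -1 + 8 = 7)
(23 + L) + R = (23 + 7) + 160 = 30 + 160 = 190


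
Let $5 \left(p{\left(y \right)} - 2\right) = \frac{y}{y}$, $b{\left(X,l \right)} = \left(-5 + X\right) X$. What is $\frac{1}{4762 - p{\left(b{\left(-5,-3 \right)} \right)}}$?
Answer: $\frac{5}{23799} \approx 0.00021009$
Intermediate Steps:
$b{\left(X,l \right)} = X \left(-5 + X\right)$
$p{\left(y \right)} = \frac{11}{5}$ ($p{\left(y \right)} = 2 + \frac{y \frac{1}{y}}{5} = 2 + \frac{1}{5} \cdot 1 = 2 + \frac{1}{5} = \frac{11}{5}$)
$\frac{1}{4762 - p{\left(b{\left(-5,-3 \right)} \right)}} = \frac{1}{4762 - \frac{11}{5}} = \frac{1}{\frac{23799}{5}} = \frac{5}{23799}$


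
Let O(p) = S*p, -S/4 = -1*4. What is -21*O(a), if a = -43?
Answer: 14448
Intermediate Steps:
S = 16 (S = -(-4)*4 = -4*(-4) = 16)
O(p) = 16*p
-21*O(a) = -336*(-43) = -21*(-688) = 14448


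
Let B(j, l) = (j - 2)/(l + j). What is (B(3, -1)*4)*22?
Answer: 44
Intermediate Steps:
B(j, l) = (-2 + j)/(j + l)
(B(3, -1)*4)*22 = (((-2 + 3)/(3 - 1))*4)*22 = ((1/2)*4)*22 = (((½)*1)*4)*22 = ((½)*4)*22 = 2*22 = 44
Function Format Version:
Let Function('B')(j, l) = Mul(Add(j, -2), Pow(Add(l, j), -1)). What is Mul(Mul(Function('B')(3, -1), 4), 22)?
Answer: 44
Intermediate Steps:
Function('B')(j, l) = Mul(Pow(Add(j, l), -1), Add(-2, j)) (Function('B')(j, l) = Mul(Add(-2, j), Pow(Add(j, l), -1)) = Mul(Pow(Add(j, l), -1), Add(-2, j)))
Mul(Mul(Function('B')(3, -1), 4), 22) = Mul(Mul(Mul(Pow(Add(3, -1), -1), Add(-2, 3)), 4), 22) = Mul(Mul(Mul(Pow(2, -1), 1), 4), 22) = Mul(Mul(Mul(Rational(1, 2), 1), 4), 22) = Mul(Mul(Rational(1, 2), 4), 22) = Mul(2, 22) = 44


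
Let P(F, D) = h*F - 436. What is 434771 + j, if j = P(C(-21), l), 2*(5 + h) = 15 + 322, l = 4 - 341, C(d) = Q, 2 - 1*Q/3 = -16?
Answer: 443164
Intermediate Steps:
Q = 54 (Q = 6 - 3*(-16) = 6 + 48 = 54)
C(d) = 54
l = -337
h = 327/2 (h = -5 + (15 + 322)/2 = -5 + (1/2)*337 = -5 + 337/2 = 327/2 ≈ 163.50)
P(F, D) = -436 + 327*F/2 (P(F, D) = 327*F/2 - 436 = -436 + 327*F/2)
j = 8393 (j = -436 + (327/2)*54 = -436 + 8829 = 8393)
434771 + j = 434771 + 8393 = 443164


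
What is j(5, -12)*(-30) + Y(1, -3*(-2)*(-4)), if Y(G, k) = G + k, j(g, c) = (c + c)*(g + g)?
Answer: 7177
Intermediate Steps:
j(g, c) = 4*c*g (j(g, c) = (2*c)*(2*g) = 4*c*g)
j(5, -12)*(-30) + Y(1, -3*(-2)*(-4)) = (4*(-12)*5)*(-30) + (1 - 3*(-2)*(-4)) = -240*(-30) + (1 + 6*(-4)) = 7200 + (1 - 24) = 7200 - 23 = 7177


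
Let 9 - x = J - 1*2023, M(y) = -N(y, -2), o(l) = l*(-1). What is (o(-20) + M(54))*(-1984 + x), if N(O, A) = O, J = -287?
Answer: -11390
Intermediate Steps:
o(l) = -l
M(y) = -y
x = 2319 (x = 9 - (-287 - 1*2023) = 9 - (-287 - 2023) = 9 - 1*(-2310) = 9 + 2310 = 2319)
(o(-20) + M(54))*(-1984 + x) = (-1*(-20) - 1*54)*(-1984 + 2319) = (20 - 54)*335 = -34*335 = -11390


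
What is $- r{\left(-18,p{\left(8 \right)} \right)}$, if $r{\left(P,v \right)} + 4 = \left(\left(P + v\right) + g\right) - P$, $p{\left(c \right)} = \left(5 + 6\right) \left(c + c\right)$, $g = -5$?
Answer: $-167$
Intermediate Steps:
$p{\left(c \right)} = 22 c$ ($p{\left(c \right)} = 11 \cdot 2 c = 22 c$)
$r{\left(P,v \right)} = -9 + v$ ($r{\left(P,v \right)} = -4 - \left(5 - v\right) = -4 + \left(\left(-5 + P + v\right) - P\right) = -4 + \left(-5 + v\right) = -9 + v$)
$- r{\left(-18,p{\left(8 \right)} \right)} = - (-9 + 22 \cdot 8) = - (-9 + 176) = \left(-1\right) 167 = -167$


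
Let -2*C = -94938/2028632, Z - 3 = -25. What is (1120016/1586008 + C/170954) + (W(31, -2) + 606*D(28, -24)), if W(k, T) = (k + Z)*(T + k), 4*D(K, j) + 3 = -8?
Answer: -96585184026736862729/68753992967230928 ≈ -1404.8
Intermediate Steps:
Z = -22 (Z = 3 - 25 = -22)
D(K, j) = -11/4 (D(K, j) = -¾ + (¼)*(-8) = -¾ - 2 = -11/4)
W(k, T) = (-22 + k)*(T + k) (W(k, T) = (k - 22)*(T + k) = (-22 + k)*(T + k))
C = 47469/2028632 (C = -(-47469)/2028632 = -½*(-47469/1014316) = 47469/2028632 ≈ 0.023400)
(1120016/1586008 + C/170954) + (W(31, -2) + 606*D(28, -24)) = (1120016/1586008 + (47469/2028632)/170954) + ((31² - 22*(-2) - 22*31 - 2*31) + 606*(-11/4)) = (1120016*(1/1586008) + (47469/2028632)*(1/170954)) + ((961 + 44 - 682 - 62) - 3333/2) = (140002/198251 + 47469/346802754928) + (261 - 3333/2) = 48553088706206575/68753992967230928 - 2811/2 = -96585184026736862729/68753992967230928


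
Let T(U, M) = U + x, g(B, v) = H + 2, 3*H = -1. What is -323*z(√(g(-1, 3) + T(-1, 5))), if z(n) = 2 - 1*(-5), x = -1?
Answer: -2261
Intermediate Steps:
H = -⅓ (H = (⅓)*(-1) = -⅓ ≈ -0.33333)
g(B, v) = 5/3 (g(B, v) = -⅓ + 2 = 5/3)
T(U, M) = -1 + U (T(U, M) = U - 1 = -1 + U)
z(n) = 7 (z(n) = 2 + 5 = 7)
-323*z(√(g(-1, 3) + T(-1, 5))) = -323*7 = -2261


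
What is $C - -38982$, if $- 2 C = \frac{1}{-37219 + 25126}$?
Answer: $\frac{942818653}{24186} \approx 38982.0$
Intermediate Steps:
$C = \frac{1}{24186}$ ($C = - \frac{1}{2 \left(-37219 + 25126\right)} = - \frac{1}{2 \left(-12093\right)} = \left(- \frac{1}{2}\right) \left(- \frac{1}{12093}\right) = \frac{1}{24186} \approx 4.1346 \cdot 10^{-5}$)
$C - -38982 = \frac{1}{24186} - -38982 = \frac{1}{24186} + 38982 = \frac{942818653}{24186}$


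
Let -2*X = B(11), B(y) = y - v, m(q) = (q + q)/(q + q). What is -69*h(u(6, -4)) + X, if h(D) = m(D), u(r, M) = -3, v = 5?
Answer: -72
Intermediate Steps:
m(q) = 1 (m(q) = (2*q)/((2*q)) = (2*q)*(1/(2*q)) = 1)
B(y) = -5 + y (B(y) = y - 1*5 = y - 5 = -5 + y)
X = -3 (X = -(-5 + 11)/2 = -½*6 = -3)
h(D) = 1
-69*h(u(6, -4)) + X = -69*1 - 3 = -69 - 3 = -72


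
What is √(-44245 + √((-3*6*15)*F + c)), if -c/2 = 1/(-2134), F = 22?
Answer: √(-50372445805 + 1067*I*√6762623593)/1067 ≈ 0.1832 + 210.34*I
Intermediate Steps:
c = 1/1067 (c = -2/(-2134) = -2*(-1/2134) = 1/1067 ≈ 0.00093721)
√(-44245 + √((-3*6*15)*F + c)) = √(-44245 + √((-3*6*15)*22 + 1/1067)) = √(-44245 + √(-18*15*22 + 1/1067)) = √(-44245 + √(-270*22 + 1/1067)) = √(-44245 + √(-5940 + 1/1067)) = √(-44245 + √(-6337979/1067)) = √(-44245 + I*√6762623593/1067)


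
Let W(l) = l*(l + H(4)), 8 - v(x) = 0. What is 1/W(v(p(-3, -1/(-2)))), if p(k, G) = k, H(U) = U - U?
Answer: 1/64 ≈ 0.015625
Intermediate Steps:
H(U) = 0
v(x) = 8 (v(x) = 8 - 1*0 = 8 + 0 = 8)
W(l) = l² (W(l) = l*(l + 0) = l*l = l²)
1/W(v(p(-3, -1/(-2)))) = 1/(8²) = 1/64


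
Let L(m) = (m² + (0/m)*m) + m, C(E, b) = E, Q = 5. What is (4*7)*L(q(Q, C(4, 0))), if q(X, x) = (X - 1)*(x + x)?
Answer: 29568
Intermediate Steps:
q(X, x) = 2*x*(-1 + X) (q(X, x) = (-1 + X)*(2*x) = 2*x*(-1 + X))
L(m) = m + m² (L(m) = (m² + 0*m) + m = (m² + 0) + m = m² + m = m + m²)
(4*7)*L(q(Q, C(4, 0))) = (4*7)*((2*4*(-1 + 5))*(1 + 2*4*(-1 + 5))) = 28*((2*4*4)*(1 + 2*4*4)) = 28*(32*(1 + 32)) = 28*(32*33) = 28*1056 = 29568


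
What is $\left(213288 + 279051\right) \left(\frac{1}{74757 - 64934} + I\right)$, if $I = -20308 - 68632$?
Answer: $- \frac{430135718480841}{9823} \approx -4.3789 \cdot 10^{10}$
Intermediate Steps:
$I = -88940$
$\left(213288 + 279051\right) \left(\frac{1}{74757 - 64934} + I\right) = \left(213288 + 279051\right) \left(\frac{1}{74757 - 64934} - 88940\right) = 492339 \left(\frac{1}{9823} - 88940\right) = 492339 \left(- \frac{873657619}{9823}\right) = - \frac{430135718480841}{9823}$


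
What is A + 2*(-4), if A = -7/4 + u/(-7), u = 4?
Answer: -289/28 ≈ -10.321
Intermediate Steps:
A = -65/28 (A = -7/4 + 4/(-7) = -7*1/4 + 4*(-1/7) = -7/4 - 4/7 = -65/28 ≈ -2.3214)
A + 2*(-4) = -65/28 + 2*(-4) = -65/28 - 8 = -289/28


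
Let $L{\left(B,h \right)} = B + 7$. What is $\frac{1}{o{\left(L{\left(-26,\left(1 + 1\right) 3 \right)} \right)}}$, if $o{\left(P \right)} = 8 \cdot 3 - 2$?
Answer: $\frac{1}{22} \approx 0.045455$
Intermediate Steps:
$L{\left(B,h \right)} = 7 + B$
$o{\left(P \right)} = 22$ ($o{\left(P \right)} = 24 - 2 = 22$)
$\frac{1}{o{\left(L{\left(-26,\left(1 + 1\right) 3 \right)} \right)}} = \frac{1}{22}$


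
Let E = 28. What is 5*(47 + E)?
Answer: 375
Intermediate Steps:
5*(47 + E) = 5*(47 + 28) = 5*75 = 375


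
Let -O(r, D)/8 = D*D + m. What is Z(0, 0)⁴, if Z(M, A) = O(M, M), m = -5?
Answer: 2560000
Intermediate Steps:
O(r, D) = 40 - 8*D² (O(r, D) = -8*(D*D - 5) = -8*(D² - 5) = -8*(-5 + D²) = 40 - 8*D²)
Z(M, A) = 40 - 8*M²
Z(0, 0)⁴ = (40 - 8*0²)⁴ = (40 - 8*0)⁴ = (40 + 0)⁴ = 40⁴ = 2560000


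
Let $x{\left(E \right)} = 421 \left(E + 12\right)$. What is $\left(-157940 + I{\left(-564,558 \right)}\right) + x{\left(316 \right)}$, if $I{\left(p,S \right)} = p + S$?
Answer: $-19858$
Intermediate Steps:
$I{\left(p,S \right)} = S + p$
$x{\left(E \right)} = 5052 + 421 E$ ($x{\left(E \right)} = 421 \left(12 + E\right) = 5052 + 421 E$)
$\left(-157940 + I{\left(-564,558 \right)}\right) + x{\left(316 \right)} = \left(-157940 + \left(558 - 564\right)\right) + \left(5052 + 421 \cdot 316\right) = \left(-157940 - 6\right) + \left(5052 + 133036\right) = -157946 + 138088 = -19858$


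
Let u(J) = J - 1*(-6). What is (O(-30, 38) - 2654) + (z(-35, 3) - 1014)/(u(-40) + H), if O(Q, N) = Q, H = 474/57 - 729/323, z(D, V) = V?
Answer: -1257713/475 ≈ -2647.8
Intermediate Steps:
u(J) = 6 + J (u(J) = J + 6 = 6 + J)
H = 103/17 (H = 474*(1/57) - 729*1/323 = 158/19 - 729/323 = 103/17 ≈ 6.0588)
(O(-30, 38) - 2654) + (z(-35, 3) - 1014)/(u(-40) + H) = (-30 - 2654) + (3 - 1014)/((6 - 40) + 103/17) = -2684 - 1011/(-34 + 103/17) = -2684 - 1011/(-475/17) = -2684 - 1011*(-17/475) = -2684 + 17187/475 = -1257713/475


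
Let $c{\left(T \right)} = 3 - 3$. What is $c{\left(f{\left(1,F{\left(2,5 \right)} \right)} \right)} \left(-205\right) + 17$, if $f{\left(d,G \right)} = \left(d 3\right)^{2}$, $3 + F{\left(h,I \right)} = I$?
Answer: $17$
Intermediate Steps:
$F{\left(h,I \right)} = -3 + I$
$f{\left(d,G \right)} = 9 d^{2}$ ($f{\left(d,G \right)} = \left(3 d\right)^{2} = 9 d^{2}$)
$c{\left(T \right)} = 0$ ($c{\left(T \right)} = 3 - 3 = 0$)
$c{\left(f{\left(1,F{\left(2,5 \right)} \right)} \right)} \left(-205\right) + 17 = 0 \left(-205\right) + 17 = 0 + 17 = 17$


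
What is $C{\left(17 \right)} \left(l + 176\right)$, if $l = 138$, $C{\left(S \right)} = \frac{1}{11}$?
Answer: $\frac{314}{11} \approx 28.545$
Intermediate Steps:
$C{\left(S \right)} = \frac{1}{11}$
$C{\left(17 \right)} \left(l + 176\right) = \frac{138 + 176}{11} = \frac{1}{11} \cdot 314 = \frac{314}{11}$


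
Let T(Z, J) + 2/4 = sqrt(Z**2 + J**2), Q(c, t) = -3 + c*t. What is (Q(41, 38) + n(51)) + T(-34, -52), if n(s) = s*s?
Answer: 8311/2 + 2*sqrt(965) ≈ 4217.6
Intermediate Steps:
n(s) = s**2
T(Z, J) = -1/2 + sqrt(J**2 + Z**2) (T(Z, J) = -1/2 + sqrt(Z**2 + J**2) = -1/2 + sqrt(J**2 + Z**2))
(Q(41, 38) + n(51)) + T(-34, -52) = ((-3 + 41*38) + 51**2) + (-1/2 + sqrt((-52)**2 + (-34)**2)) = ((-3 + 1558) + 2601) + (-1/2 + sqrt(2704 + 1156)) = (1555 + 2601) + (-1/2 + sqrt(3860)) = 4156 + (-1/2 + 2*sqrt(965)) = 8311/2 + 2*sqrt(965)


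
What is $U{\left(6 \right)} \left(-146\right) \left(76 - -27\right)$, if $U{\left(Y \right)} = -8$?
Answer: $120304$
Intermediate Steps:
$U{\left(6 \right)} \left(-146\right) \left(76 - -27\right) = \left(-8\right) \left(-146\right) \left(76 - -27\right) = 1168 \left(76 + 27\right) = 1168 \cdot 103 = 120304$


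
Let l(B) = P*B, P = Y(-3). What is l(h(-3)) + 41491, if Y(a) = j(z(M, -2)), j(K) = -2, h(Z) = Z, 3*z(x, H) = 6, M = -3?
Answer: 41497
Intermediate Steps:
z(x, H) = 2 (z(x, H) = (1/3)*6 = 2)
Y(a) = -2
P = -2
l(B) = -2*B
l(h(-3)) + 41491 = -2*(-3) + 41491 = 6 + 41491 = 41497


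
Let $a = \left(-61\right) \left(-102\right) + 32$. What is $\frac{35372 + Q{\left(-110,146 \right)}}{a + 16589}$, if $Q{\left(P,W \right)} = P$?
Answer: $\frac{35262}{22843} \approx 1.5437$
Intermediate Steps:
$a = 6254$ ($a = 6222 + 32 = 6254$)
$\frac{35372 + Q{\left(-110,146 \right)}}{a + 16589} = \frac{35372 - 110}{6254 + 16589} = \frac{35262}{22843}$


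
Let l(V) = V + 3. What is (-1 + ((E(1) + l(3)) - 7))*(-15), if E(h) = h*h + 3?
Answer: -30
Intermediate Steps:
E(h) = 3 + h**2 (E(h) = h**2 + 3 = 3 + h**2)
l(V) = 3 + V
(-1 + ((E(1) + l(3)) - 7))*(-15) = (-1 + (((3 + 1**2) + (3 + 3)) - 7))*(-15) = (-1 + (((3 + 1) + 6) - 7))*(-15) = (-1 + ((4 + 6) - 7))*(-15) = (-1 + (10 - 7))*(-15) = (-1 + 3)*(-15) = 2*(-15) = -30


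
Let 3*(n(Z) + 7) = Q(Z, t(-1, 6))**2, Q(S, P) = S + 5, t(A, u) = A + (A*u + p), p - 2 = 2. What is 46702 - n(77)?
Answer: 133403/3 ≈ 44468.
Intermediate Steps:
p = 4 (p = 2 + 2 = 4)
t(A, u) = 4 + A + A*u (t(A, u) = A + (A*u + 4) = A + (4 + A*u) = 4 + A + A*u)
Q(S, P) = 5 + S
n(Z) = -7 + (5 + Z)**2/3
46702 - n(77) = 46702 - (-7 + (5 + 77)**2/3) = 46702 - (-7 + (1/3)*82**2) = 46702 - (-7 + (1/3)*6724) = 46702 - (-7 + 6724/3) = 46702 - 1*6703/3 = 46702 - 6703/3 = 133403/3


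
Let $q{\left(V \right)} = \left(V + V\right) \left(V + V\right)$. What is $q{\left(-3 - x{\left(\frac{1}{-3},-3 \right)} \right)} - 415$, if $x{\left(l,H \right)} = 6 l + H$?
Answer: $-399$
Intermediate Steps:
$x{\left(l,H \right)} = H + 6 l$
$q{\left(V \right)} = 4 V^{2}$ ($q{\left(V \right)} = 2 V 2 V = 4 V^{2}$)
$q{\left(-3 - x{\left(\frac{1}{-3},-3 \right)} \right)} - 415 = 4 \left(-3 - \left(-3 + \frac{6}{-3}\right)\right)^{2} - 415 = 4 \left(-3 - \left(-3 + 6 \left(- \frac{1}{3}\right)\right)\right)^{2} - 415 = 4 \left(-3 - \left(-3 - 2\right)\right)^{2} - 415 = 4 \left(-3 - -5\right)^{2} - 415 = 4 \left(-3 + 5\right)^{2} - 415 = 4 \cdot 2^{2} - 415 = 4 \cdot 4 - 415 = 16 - 415 = -399$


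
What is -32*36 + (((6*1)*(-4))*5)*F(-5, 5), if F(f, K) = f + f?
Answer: 48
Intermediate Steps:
F(f, K) = 2*f
-32*36 + (((6*1)*(-4))*5)*F(-5, 5) = -32*36 + (((6*1)*(-4))*5)*(2*(-5)) = -1152 + ((6*(-4))*5)*(-10) = -1152 - 24*5*(-10) = -1152 - 120*(-10) = -1152 + 1200 = 48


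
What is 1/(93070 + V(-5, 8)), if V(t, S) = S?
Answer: 1/93078 ≈ 1.0744e-5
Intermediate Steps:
1/(93070 + V(-5, 8)) = 1/(93070 + 8) = 1/93078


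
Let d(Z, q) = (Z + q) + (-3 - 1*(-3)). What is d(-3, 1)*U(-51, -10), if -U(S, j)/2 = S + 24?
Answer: -108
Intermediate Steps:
d(Z, q) = Z + q (d(Z, q) = (Z + q) + (-3 + 3) = (Z + q) + 0 = Z + q)
U(S, j) = -48 - 2*S (U(S, j) = -2*(S + 24) = -2*(24 + S) = -48 - 2*S)
d(-3, 1)*U(-51, -10) = (-3 + 1)*(-48 - 2*(-51)) = -2*(-48 + 102) = -2*54 = -108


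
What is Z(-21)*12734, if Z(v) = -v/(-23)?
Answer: -267414/23 ≈ -11627.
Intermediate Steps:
Z(v) = v/23 (Z(v) = -v*(-1)/23 = -(-1)*v/23 = v/23)
Z(-21)*12734 = ((1/23)*(-21))*12734 = -21/23*12734 = -267414/23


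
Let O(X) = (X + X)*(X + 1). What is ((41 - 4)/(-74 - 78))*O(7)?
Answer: -518/19 ≈ -27.263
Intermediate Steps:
O(X) = 2*X*(1 + X) (O(X) = (2*X)*(1 + X) = 2*X*(1 + X))
((41 - 4)/(-74 - 78))*O(7) = ((41 - 4)/(-74 - 78))*(2*7*(1 + 7)) = (37/(-152))*(2*7*8) = -1/152*37*112 = -37/152*112 = -518/19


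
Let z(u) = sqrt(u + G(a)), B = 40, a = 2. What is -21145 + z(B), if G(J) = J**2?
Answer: -21145 + 2*sqrt(11) ≈ -21138.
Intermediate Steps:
z(u) = sqrt(4 + u) (z(u) = sqrt(u + 2**2) = sqrt(u + 4) = sqrt(4 + u))
-21145 + z(B) = -21145 + sqrt(4 + 40) = -21145 + sqrt(44) = -21145 + 2*sqrt(11)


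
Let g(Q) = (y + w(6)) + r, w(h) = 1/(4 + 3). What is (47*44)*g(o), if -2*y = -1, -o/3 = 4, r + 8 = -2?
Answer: -135454/7 ≈ -19351.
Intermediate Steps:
r = -10 (r = -8 - 2 = -10)
w(h) = ⅐ (w(h) = 1/7 = ⅐)
o = -12 (o = -3*4 = -12)
y = ½ (y = -½*(-1) = ½ ≈ 0.50000)
g(Q) = -131/14 (g(Q) = (½ + ⅐) - 10 = 9/14 - 10 = -131/14)
(47*44)*g(o) = (47*44)*(-131/14) = 2068*(-131/14) = -135454/7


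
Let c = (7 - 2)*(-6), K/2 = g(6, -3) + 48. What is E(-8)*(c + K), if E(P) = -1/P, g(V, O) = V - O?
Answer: 21/2 ≈ 10.500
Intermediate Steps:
K = 114 (K = 2*((6 - 1*(-3)) + 48) = 2*((6 + 3) + 48) = 2*(9 + 48) = 2*57 = 114)
c = -30 (c = 5*(-6) = -30)
E(-8)*(c + K) = (-1/(-8))*(-30 + 114) = -1*(-1/8)*84 = (1/8)*84 = 21/2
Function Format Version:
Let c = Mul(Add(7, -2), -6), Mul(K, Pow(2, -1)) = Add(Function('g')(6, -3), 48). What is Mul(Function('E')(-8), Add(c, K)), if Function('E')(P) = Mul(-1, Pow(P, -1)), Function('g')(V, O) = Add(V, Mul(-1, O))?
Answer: Rational(21, 2) ≈ 10.500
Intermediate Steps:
K = 114 (K = Mul(2, Add(Add(6, Mul(-1, -3)), 48)) = Mul(2, Add(Add(6, 3), 48)) = Mul(2, Add(9, 48)) = Mul(2, 57) = 114)
c = -30 (c = Mul(5, -6) = -30)
Mul(Function('E')(-8), Add(c, K)) = Mul(Mul(-1, Pow(-8, -1)), Add(-30, 114)) = Mul(Mul(-1, Rational(-1, 8)), 84) = Mul(Rational(1, 8), 84) = Rational(21, 2)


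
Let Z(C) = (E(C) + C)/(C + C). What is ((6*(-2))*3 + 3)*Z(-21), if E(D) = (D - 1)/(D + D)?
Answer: -2365/147 ≈ -16.088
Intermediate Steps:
E(D) = (-1 + D)/(2*D) (E(D) = (-1 + D)/((2*D)) = (-1 + D)*(1/(2*D)) = (-1 + D)/(2*D))
Z(C) = (C + (-1 + C)/(2*C))/(2*C) (Z(C) = ((-1 + C)/(2*C) + C)/(C + C) = (C + (-1 + C)/(2*C))/((2*C)) = (C + (-1 + C)/(2*C))*(1/(2*C)) = (C + (-1 + C)/(2*C))/(2*C))
((6*(-2))*3 + 3)*Z(-21) = ((6*(-2))*3 + 3)*((¼)*(-1 - 21 + 2*(-21)²)/(-21)²) = (-12*3 + 3)*((¼)*(1/441)*(-1 - 21 + 2*441)) = (-36 + 3)*((¼)*(1/441)*(-1 - 21 + 882)) = -33*860/(4*441) = -33*215/441 = -2365/147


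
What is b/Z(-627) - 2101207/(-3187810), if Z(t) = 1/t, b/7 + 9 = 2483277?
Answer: -34744142823256913/3187810 ≈ -1.0899e+10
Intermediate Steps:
b = 17382876 (b = -63 + 7*2483277 = -63 + 17382939 = 17382876)
b/Z(-627) - 2101207/(-3187810) = 17382876/(1/(-627)) - 2101207/(-3187810) = 17382876/(-1/627) - 2101207*(-1/3187810) = 17382876*(-627) + 2101207/3187810 = -10899063252 + 2101207/3187810 = -34744142823256913/3187810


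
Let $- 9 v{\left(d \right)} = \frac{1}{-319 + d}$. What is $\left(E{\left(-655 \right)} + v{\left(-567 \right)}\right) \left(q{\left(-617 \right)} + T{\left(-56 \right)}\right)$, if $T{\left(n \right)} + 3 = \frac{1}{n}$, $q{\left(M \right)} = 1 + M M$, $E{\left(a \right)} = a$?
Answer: $- \frac{12371745906711}{49616} \approx -2.4935 \cdot 10^{8}$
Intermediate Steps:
$v{\left(d \right)} = - \frac{1}{9 \left(-319 + d\right)}$
$q{\left(M \right)} = 1 + M^{2}$
$T{\left(n \right)} = -3 + \frac{1}{n}$
$\left(E{\left(-655 \right)} + v{\left(-567 \right)}\right) \left(q{\left(-617 \right)} + T{\left(-56 \right)}\right) = \left(-655 - \frac{1}{-2871 + 9 \left(-567\right)}\right) \left(\left(1 + \left(-617\right)^{2}\right) - \left(3 - \frac{1}{-56}\right)\right) = \left(-655 - \frac{1}{-2871 - 5103}\right) \left(\left(1 + 380689\right) - \frac{169}{56}\right) = \left(-655 - \frac{1}{-7974}\right) \left(380690 - \frac{169}{56}\right) = \left(-655 - - \frac{1}{7974}\right) \frac{21318471}{56} = \left(-655 + \frac{1}{7974}\right) \frac{21318471}{56} = \left(- \frac{5222969}{7974}\right) \frac{21318471}{56} = - \frac{12371745906711}{49616}$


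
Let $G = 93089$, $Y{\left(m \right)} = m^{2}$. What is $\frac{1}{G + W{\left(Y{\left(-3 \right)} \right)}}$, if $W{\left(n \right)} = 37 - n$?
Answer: $\frac{1}{93117} \approx 1.0739 \cdot 10^{-5}$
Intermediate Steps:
$\frac{1}{G + W{\left(Y{\left(-3 \right)} \right)}} = \frac{1}{93089 + \left(37 - \left(-3\right)^{2}\right)} = \frac{1}{93089 + \left(37 - 9\right)} = \frac{1}{93089 + 28} = \frac{1}{93117}$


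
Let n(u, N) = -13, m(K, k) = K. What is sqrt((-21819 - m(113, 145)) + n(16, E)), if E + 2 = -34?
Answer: I*sqrt(21945) ≈ 148.14*I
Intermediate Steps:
E = -36 (E = -2 - 34 = -36)
sqrt((-21819 - m(113, 145)) + n(16, E)) = sqrt((-21819 - 1*113) - 13) = sqrt((-21819 - 113) - 13) = sqrt(-21932 - 13) = sqrt(-21945) = I*sqrt(21945)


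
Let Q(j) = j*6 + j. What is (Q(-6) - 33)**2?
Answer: 5625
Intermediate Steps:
Q(j) = 7*j (Q(j) = 6*j + j = 7*j)
(Q(-6) - 33)**2 = (7*(-6) - 33)**2 = (-42 - 33)**2 = (-75)**2 = 5625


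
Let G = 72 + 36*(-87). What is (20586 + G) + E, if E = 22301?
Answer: 39827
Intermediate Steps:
G = -3060 (G = 72 - 3132 = -3060)
(20586 + G) + E = (20586 - 3060) + 22301 = 17526 + 22301 = 39827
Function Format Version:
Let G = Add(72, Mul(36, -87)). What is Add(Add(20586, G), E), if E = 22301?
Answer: 39827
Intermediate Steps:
G = -3060 (G = Add(72, -3132) = -3060)
Add(Add(20586, G), E) = Add(Add(20586, -3060), 22301) = Add(17526, 22301) = 39827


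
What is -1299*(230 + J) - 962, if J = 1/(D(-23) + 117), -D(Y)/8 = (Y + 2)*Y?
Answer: -374364835/1249 ≈ -2.9973e+5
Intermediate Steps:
D(Y) = -8*Y*(2 + Y) (D(Y) = -8*(Y + 2)*Y = -8*(2 + Y)*Y = -8*Y*(2 + Y))
J = -1/3747 (J = 1/(-8*(-23)*(2 - 23) + 117) = 1/(-8*(-23)*(-21) + 117) = 1/(-3864 + 117) = 1/(-3747) = -1/3747 ≈ -0.00026688)
-1299*(230 + J) - 962 = -1299*(230 - 1/3747) - 962 = -1299*861809/3747 - 962 = -373163297/1249 - 962 = -374364835/1249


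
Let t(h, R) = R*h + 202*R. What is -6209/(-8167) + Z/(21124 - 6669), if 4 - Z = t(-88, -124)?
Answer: 5863785/3372971 ≈ 1.7385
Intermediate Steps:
t(h, R) = 202*R + R*h
Z = 14140 (Z = 4 - (-124)*(202 - 88) = 4 - (-124)*114 = 4 - 1*(-14136) = 4 + 14136 = 14140)
-6209/(-8167) + Z/(21124 - 6669) = -6209/(-8167) + 14140/(21124 - 6669) = -6209*(-1/8167) + 14140/14455 = 6209/8167 + 14140*(1/14455) = 6209/8167 + 404/413 = 5863785/3372971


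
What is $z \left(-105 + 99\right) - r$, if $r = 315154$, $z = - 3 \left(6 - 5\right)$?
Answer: $-315136$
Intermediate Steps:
$z = -3$ ($z = \left(-3\right) 1 = -3$)
$z \left(-105 + 99\right) - r = - 3 \left(-105 + 99\right) - 315154 = \left(-3\right) \left(-6\right) - 315154 = 18 - 315154 = -315136$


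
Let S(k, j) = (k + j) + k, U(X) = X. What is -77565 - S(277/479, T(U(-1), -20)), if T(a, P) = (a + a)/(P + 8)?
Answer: -222925613/2874 ≈ -77566.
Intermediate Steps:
T(a, P) = 2*a/(8 + P) (T(a, P) = (2*a)/(8 + P) = 2*a/(8 + P))
S(k, j) = j + 2*k (S(k, j) = (j + k) + k = j + 2*k)
-77565 - S(277/479, T(U(-1), -20)) = -77565 - (2*(-1)/(8 - 20) + 2*(277/479)) = -77565 - (2*(-1)/(-12) + 2*(277*(1/479))) = -77565 - (2*(-1)*(-1/12) + 2*(277/479)) = -77565 - (⅙ + 554/479) = -77565 - 1*3803/2874 = -77565 - 3803/2874 = -222925613/2874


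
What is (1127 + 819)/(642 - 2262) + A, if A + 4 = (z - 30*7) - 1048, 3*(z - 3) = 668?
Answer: -840403/810 ≈ -1037.5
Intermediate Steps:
z = 677/3 (z = 3 + (1/3)*668 = 3 + 668/3 = 677/3 ≈ 225.67)
A = -3109/3 (A = -4 + ((677/3 - 30*7) - 1048) = -4 + ((677/3 - 210) - 1048) = -4 + (47/3 - 1048) = -4 - 3097/3 = -3109/3 ≈ -1036.3)
(1127 + 819)/(642 - 2262) + A = (1127 + 819)/(642 - 2262) - 3109/3 = 1946/(-1620) - 3109/3 = 1946*(-1/1620) - 3109/3 = -973/810 - 3109/3 = -840403/810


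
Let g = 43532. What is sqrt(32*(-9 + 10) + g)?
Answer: 2*sqrt(10891) ≈ 208.72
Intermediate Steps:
sqrt(32*(-9 + 10) + g) = sqrt(32*(-9 + 10) + 43532) = sqrt(32*1 + 43532) = sqrt(32 + 43532) = sqrt(43564) = 2*sqrt(10891)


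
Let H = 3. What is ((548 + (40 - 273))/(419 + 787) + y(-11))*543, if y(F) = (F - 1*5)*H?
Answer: -3473571/134 ≈ -25922.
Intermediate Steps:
y(F) = -15 + 3*F (y(F) = (F - 1*5)*3 = (F - 5)*3 = (-5 + F)*3 = -15 + 3*F)
((548 + (40 - 273))/(419 + 787) + y(-11))*543 = ((548 + (40 - 273))/(419 + 787) + (-15 + 3*(-11)))*543 = ((548 - 233)/1206 + (-15 - 33))*543 = (315*(1/1206) - 48)*543 = (35/134 - 48)*543 = -6397/134*543 = -3473571/134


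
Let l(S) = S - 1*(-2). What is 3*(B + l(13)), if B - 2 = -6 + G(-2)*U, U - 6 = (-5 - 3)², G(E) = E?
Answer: -387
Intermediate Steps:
l(S) = 2 + S (l(S) = S + 2 = 2 + S)
U = 70 (U = 6 + (-5 - 3)² = 6 + (-8)² = 6 + 64 = 70)
B = -144 (B = 2 + (-6 - 2*70) = 2 + (-6 - 140) = 2 - 146 = -144)
3*(B + l(13)) = 3*(-144 + (2 + 13)) = 3*(-144 + 15) = 3*(-129) = -387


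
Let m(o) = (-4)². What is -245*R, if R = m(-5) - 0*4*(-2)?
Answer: -3920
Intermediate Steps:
m(o) = 16
R = 16 (R = 16 - 0*4*(-2) = 16 - 0*(-2) = 16 - 1*0 = 16 + 0 = 16)
-245*R = -245*16 = -3920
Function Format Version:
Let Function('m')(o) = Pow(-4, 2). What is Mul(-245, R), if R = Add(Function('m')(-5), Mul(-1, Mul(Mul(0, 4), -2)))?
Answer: -3920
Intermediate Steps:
Function('m')(o) = 16
R = 16 (R = Add(16, Mul(-1, Mul(Mul(0, 4), -2))) = Add(16, Mul(-1, Mul(0, -2))) = Add(16, Mul(-1, 0)) = Add(16, 0) = 16)
Mul(-245, R) = Mul(-245, 16) = -3920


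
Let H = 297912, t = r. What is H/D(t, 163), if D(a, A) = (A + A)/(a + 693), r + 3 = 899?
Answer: 236691084/163 ≈ 1.4521e+6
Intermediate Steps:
r = 896 (r = -3 + 899 = 896)
t = 896
D(a, A) = 2*A/(693 + a) (D(a, A) = (2*A)/(693 + a) = 2*A/(693 + a))
H/D(t, 163) = 297912/((2*163/(693 + 896))) = 297912/((2*163/1589)) = 297912/((2*163*(1/1589))) = 297912/(326/1589) = 297912*(1589/326) = 236691084/163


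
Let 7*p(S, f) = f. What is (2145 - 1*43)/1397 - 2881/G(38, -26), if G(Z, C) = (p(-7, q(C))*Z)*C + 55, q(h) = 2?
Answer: 732967/51689 ≈ 14.180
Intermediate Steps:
p(S, f) = f/7
G(Z, C) = 55 + 2*C*Z/7 (G(Z, C) = (((1/7)*2)*Z)*C + 55 = (2*Z/7)*C + 55 = 2*C*Z/7 + 55 = 55 + 2*C*Z/7)
(2145 - 1*43)/1397 - 2881/G(38, -26) = (2145 - 1*43)/1397 - 2881/(55 + (2/7)*(-26)*38) = (2145 - 43)*(1/1397) - 2881/(55 - 1976/7) = 2102*(1/1397) - 2881/(-1591/7) = 2102/1397 - 2881*(-7/1591) = 2102/1397 + 469/37 = 732967/51689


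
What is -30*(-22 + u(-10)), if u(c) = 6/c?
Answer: 678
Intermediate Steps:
-30*(-22 + u(-10)) = -30*(-22 + 6/(-10)) = -30*(-22 + 6*(-1/10)) = -30*(-22 - 3/5) = -30*(-113/5) = 678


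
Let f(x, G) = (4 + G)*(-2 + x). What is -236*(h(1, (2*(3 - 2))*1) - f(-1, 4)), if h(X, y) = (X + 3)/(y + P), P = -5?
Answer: -16048/3 ≈ -5349.3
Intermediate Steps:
h(X, y) = (3 + X)/(-5 + y) (h(X, y) = (X + 3)/(y - 5) = (3 + X)/(-5 + y))
f(x, G) = (-2 + x)*(4 + G)
-236*(h(1, (2*(3 - 2))*1) - f(-1, 4)) = -236*((3 + 1)/(-5 + (2*(3 - 2))*1) - (-8 - 2*4 + 4*(-1) + 4*(-1))) = -236*(4/(-5 + (2*1)*1) - (-8 - 8 - 4 - 4)) = -236*(4/(-5 + 2*1) - 1*(-24)) = -236*(4/(-5 + 2) + 24) = -236*(4/(-3) + 24) = -236*(-1/3*4 + 24) = -236*(-4/3 + 24) = -236*68/3 = -16048/3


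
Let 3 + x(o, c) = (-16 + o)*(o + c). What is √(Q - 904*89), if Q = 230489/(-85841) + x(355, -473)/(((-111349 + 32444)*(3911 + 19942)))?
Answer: 4*I*√11905810094275840137882981297/1538696626253 ≈ 283.65*I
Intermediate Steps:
x(o, c) = -3 + (-16 + o)*(c + o) (x(o, c) = -3 + (-16 + o)*(o + c) = -3 + (-16 + o)*(c + o))
Q = -4131473762216/1538696626253 (Q = 230489/(-85841) + (-3 + 355² - 16*(-473) - 16*355 - 473*355)/(((-111349 + 32444)*(3911 + 19942))) = 230489*(-1/85841) + (-3 + 126025 + 7568 - 5680 - 167915)/((-78905*23853)) = -32927/12263 - 40005/(-1882120965) = -32927/12263 - 40005*(-1/1882120965) = -32927/12263 + 2667/125474731 = -4131473762216/1538696626253 ≈ -2.6850)
√(Q - 904*89) = √(-4131473762216/1538696626253 - 904*89) = √(-4131473762216/1538696626253 - 80456) = √(-123801507235573584/1538696626253) = 4*I*√11905810094275840137882981297/1538696626253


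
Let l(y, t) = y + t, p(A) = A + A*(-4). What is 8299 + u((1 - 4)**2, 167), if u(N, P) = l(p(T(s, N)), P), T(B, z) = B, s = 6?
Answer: 8448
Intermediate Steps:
p(A) = -3*A (p(A) = A - 4*A = -3*A)
l(y, t) = t + y
u(N, P) = -18 + P (u(N, P) = P - 3*6 = P - 18 = -18 + P)
8299 + u((1 - 4)**2, 167) = 8299 + (-18 + 167) = 8299 + 149 = 8448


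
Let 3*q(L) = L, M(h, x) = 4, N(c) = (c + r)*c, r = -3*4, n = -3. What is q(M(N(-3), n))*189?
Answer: 252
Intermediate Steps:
r = -12
N(c) = c*(-12 + c) (N(c) = (c - 12)*c = (-12 + c)*c = c*(-12 + c))
q(L) = L/3
q(M(N(-3), n))*189 = ((1/3)*4)*189 = (4/3)*189 = 252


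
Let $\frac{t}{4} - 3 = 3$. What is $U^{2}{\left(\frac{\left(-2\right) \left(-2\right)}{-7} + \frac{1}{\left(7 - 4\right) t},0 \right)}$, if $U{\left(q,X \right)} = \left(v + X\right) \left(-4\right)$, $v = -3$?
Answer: $144$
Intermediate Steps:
$t = 24$ ($t = 12 + 4 \cdot 3 = 12 + 12 = 24$)
$U{\left(q,X \right)} = 12 - 4 X$ ($U{\left(q,X \right)} = \left(-3 + X\right) \left(-4\right) = 12 - 4 X$)
$U^{2}{\left(\frac{\left(-2\right) \left(-2\right)}{-7} + \frac{1}{\left(7 - 4\right) t},0 \right)} = \left(12 - 0\right)^{2} = \left(12 + 0\right)^{2} = 12^{2} = 144$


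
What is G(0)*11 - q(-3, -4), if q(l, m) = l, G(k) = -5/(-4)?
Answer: 67/4 ≈ 16.750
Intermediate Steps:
G(k) = 5/4 (G(k) = -5*(-¼) = 5/4)
G(0)*11 - q(-3, -4) = (5/4)*11 - 1*(-3) = 55/4 + 3 = 67/4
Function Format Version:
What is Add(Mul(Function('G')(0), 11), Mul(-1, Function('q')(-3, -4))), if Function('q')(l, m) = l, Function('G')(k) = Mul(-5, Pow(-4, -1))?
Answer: Rational(67, 4) ≈ 16.750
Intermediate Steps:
Function('G')(k) = Rational(5, 4) (Function('G')(k) = Mul(-5, Rational(-1, 4)) = Rational(5, 4))
Add(Mul(Function('G')(0), 11), Mul(-1, Function('q')(-3, -4))) = Add(Mul(Rational(5, 4), 11), Mul(-1, -3)) = Add(Rational(55, 4), 3) = Rational(67, 4)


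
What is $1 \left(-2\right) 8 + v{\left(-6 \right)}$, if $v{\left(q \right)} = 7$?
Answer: $-9$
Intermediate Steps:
$1 \left(-2\right) 8 + v{\left(-6 \right)} = 1 \left(-2\right) 8 + 7 = \left(-2\right) 8 + 7 = -16 + 7 = -9$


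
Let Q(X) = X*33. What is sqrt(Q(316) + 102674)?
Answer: sqrt(113102) ≈ 336.31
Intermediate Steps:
Q(X) = 33*X
sqrt(Q(316) + 102674) = sqrt(33*316 + 102674) = sqrt(10428 + 102674) = sqrt(113102)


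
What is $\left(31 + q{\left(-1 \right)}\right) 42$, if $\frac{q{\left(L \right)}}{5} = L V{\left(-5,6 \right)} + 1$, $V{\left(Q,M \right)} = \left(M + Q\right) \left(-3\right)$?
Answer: $2142$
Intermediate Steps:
$V{\left(Q,M \right)} = - 3 M - 3 Q$
$q{\left(L \right)} = 5 - 15 L$ ($q{\left(L \right)} = 5 \left(L \left(\left(-3\right) 6 - -15\right) + 1\right) = 5 \left(L \left(-18 + 15\right) + 1\right) = 5 \left(L \left(-3\right) + 1\right) = 5 \left(- 3 L + 1\right) = 5 \left(1 - 3 L\right) = 5 - 15 L$)
$\left(31 + q{\left(-1 \right)}\right) 42 = \left(31 + \left(5 - -15\right)\right) 42 = \left(31 + \left(5 + 15\right)\right) 42 = \left(31 + 20\right) 42 = 51 \cdot 42 = 2142$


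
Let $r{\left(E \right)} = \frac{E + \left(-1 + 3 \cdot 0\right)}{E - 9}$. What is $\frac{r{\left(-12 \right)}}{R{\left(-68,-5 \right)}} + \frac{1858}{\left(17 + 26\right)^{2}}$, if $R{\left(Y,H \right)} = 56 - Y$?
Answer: $\frac{4862269}{4814796} \approx 1.0099$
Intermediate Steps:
$r{\left(E \right)} = \frac{-1 + E}{-9 + E}$ ($r{\left(E \right)} = \frac{E + \left(-1 + 0\right)}{-9 + E} = \frac{E - 1}{-9 + E} = \frac{-1 + E}{-9 + E}$)
$\frac{r{\left(-12 \right)}}{R{\left(-68,-5 \right)}} + \frac{1858}{\left(17 + 26\right)^{2}} = \frac{\frac{1}{-9 - 12} \left(-1 - 12\right)}{56 - -68} + \frac{1858}{\left(17 + 26\right)^{2}} = \frac{\frac{1}{-21} \left(-13\right)}{56 + 68} + \frac{1858}{43^{2}} = \frac{\left(- \frac{1}{21}\right) \left(-13\right)}{124} + \frac{1858}{1849} = \frac{13}{21} \cdot \frac{1}{124} + 1858 \cdot \frac{1}{1849} = \frac{13}{2604} + \frac{1858}{1849} = \frac{4862269}{4814796}$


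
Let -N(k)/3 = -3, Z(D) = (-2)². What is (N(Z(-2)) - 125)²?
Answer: 13456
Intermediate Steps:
Z(D) = 4
N(k) = 9 (N(k) = -3*(-3) = 9)
(N(Z(-2)) - 125)² = (9 - 125)² = (-116)² = 13456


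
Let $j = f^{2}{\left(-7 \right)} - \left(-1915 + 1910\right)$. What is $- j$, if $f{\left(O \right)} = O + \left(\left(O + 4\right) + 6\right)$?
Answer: $-21$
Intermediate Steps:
$f{\left(O \right)} = 10 + 2 O$ ($f{\left(O \right)} = O + \left(\left(4 + O\right) + 6\right) = O + \left(10 + O\right) = 10 + 2 O$)
$j = 21$ ($j = \left(10 + 2 \left(-7\right)\right)^{2} - \left(-1915 + 1910\right) = \left(10 - 14\right)^{2} - -5 = \left(-4\right)^{2} + 5 = 16 + 5 = 21$)
$- j = \left(-1\right) 21 = -21$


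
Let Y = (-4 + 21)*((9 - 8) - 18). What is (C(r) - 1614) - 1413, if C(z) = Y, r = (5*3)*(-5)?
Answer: -3316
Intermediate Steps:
r = -75 (r = 15*(-5) = -75)
Y = -289 (Y = 17*(1 - 18) = 17*(-17) = -289)
C(z) = -289
(C(r) - 1614) - 1413 = (-289 - 1614) - 1413 = -1903 - 1413 = -3316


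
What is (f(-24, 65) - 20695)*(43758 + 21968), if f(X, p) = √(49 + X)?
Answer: -1359870940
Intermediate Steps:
(f(-24, 65) - 20695)*(43758 + 21968) = (√(49 - 24) - 20695)*(43758 + 21968) = (√25 - 20695)*65726 = (5 - 20695)*65726 = -20690*65726 = -1359870940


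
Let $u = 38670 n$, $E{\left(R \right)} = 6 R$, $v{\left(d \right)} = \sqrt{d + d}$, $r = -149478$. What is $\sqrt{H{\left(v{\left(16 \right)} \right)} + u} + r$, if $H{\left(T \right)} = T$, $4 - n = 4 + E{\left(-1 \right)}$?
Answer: $-149478 + 2 \sqrt{58005 + \sqrt{2}} \approx -1.49 \cdot 10^{5}$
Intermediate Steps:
$v{\left(d \right)} = \sqrt{2} \sqrt{d}$ ($v{\left(d \right)} = \sqrt{2 d} = \sqrt{2} \sqrt{d}$)
$n = 6$ ($n = 4 - \left(4 + 6 \left(-1\right)\right) = 4 - \left(4 - 6\right) = 4 - -2 = 4 + 2 = 6$)
$u = 232020$ ($u = 38670 \cdot 6 = 232020$)
$\sqrt{H{\left(v{\left(16 \right)} \right)} + u} + r = \sqrt{\sqrt{2} \sqrt{16} + 232020} - 149478 = \sqrt{\sqrt{2} \cdot 4 + 232020} - 149478 = \sqrt{4 \sqrt{2} + 232020} - 149478 = \sqrt{232020 + 4 \sqrt{2}} - 149478 = -149478 + \sqrt{232020 + 4 \sqrt{2}}$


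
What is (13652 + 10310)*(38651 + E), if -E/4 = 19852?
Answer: -976619234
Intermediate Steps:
E = -79408 (E = -4*19852 = -79408)
(13652 + 10310)*(38651 + E) = (13652 + 10310)*(38651 - 79408) = 23962*(-40757) = -976619234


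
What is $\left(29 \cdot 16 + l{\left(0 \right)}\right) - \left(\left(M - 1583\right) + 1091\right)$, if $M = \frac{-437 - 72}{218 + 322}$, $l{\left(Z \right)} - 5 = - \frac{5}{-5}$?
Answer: $\frac{519989}{540} \approx 962.94$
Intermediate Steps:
$l{\left(Z \right)} = 6$ ($l{\left(Z \right)} = 5 - \frac{5}{-5} = 5 - -1 = 5 + 1 = 6$)
$M = - \frac{509}{540} \approx -0.94259$
$\left(29 \cdot 16 + l{\left(0 \right)}\right) - \left(\left(M - 1583\right) + 1091\right) = \left(29 \cdot 16 + 6\right) - \left(\left(- \frac{509}{540} - 1583\right) + 1091\right) = \left(464 + 6\right) - \left(- \frac{855329}{540} + 1091\right) = 470 - - \frac{266189}{540} = 470 + \frac{266189}{540} = \frac{519989}{540}$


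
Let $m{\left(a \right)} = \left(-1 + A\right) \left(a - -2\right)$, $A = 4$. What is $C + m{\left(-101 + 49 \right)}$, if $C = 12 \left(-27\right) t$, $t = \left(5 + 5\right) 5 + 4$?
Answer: $-17646$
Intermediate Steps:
$t = 54$ ($t = 10 \cdot 5 + 4 = 50 + 4 = 54$)
$m{\left(a \right)} = 6 + 3 a$ ($m{\left(a \right)} = \left(-1 + 4\right) \left(a - -2\right) = 3 \left(a + 2\right) = 3 \left(2 + a\right) = 6 + 3 a$)
$C = -17496$ ($C = 12 \left(-27\right) 54 = \left(-324\right) 54 = -17496$)
$C + m{\left(-101 + 49 \right)} = -17496 + \left(6 + 3 \left(-101 + 49\right)\right) = -17496 + \left(6 + 3 \left(-52\right)\right) = -17496 + \left(6 - 156\right) = -17496 - 150 = -17646$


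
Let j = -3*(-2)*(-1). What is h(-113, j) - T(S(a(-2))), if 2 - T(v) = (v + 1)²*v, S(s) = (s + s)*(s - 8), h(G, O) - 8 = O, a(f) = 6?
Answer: -12696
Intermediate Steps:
j = -6 (j = 6*(-1) = -6)
h(G, O) = 8 + O
S(s) = 2*s*(-8 + s) (S(s) = (2*s)*(-8 + s) = 2*s*(-8 + s))
T(v) = 2 - v*(1 + v)² (T(v) = 2 - (v + 1)²*v = 2 - (1 + v)²*v = 2 - v*(1 + v)²)
h(-113, j) - T(S(a(-2))) = (8 - 6) - (2 - 2*6*(-8 + 6)*(1 + 2*6*(-8 + 6))²) = 2 - (2 - 2*6*(-2)*(1 + 2*6*(-2))²) = 2 - (2 - 1*(-24)*(1 - 24)²) = 2 - (2 - 1*(-24)*(-23)²) = 2 - (2 - 1*(-24)*529) = 2 - (2 + 12696) = 2 - 1*12698 = 2 - 12698 = -12696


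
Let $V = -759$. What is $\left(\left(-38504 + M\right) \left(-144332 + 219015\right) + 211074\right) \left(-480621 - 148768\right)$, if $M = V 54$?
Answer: $3736267471375844$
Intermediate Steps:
$M = -40986$ ($M = \left(-759\right) 54 = -40986$)
$\left(\left(-38504 + M\right) \left(-144332 + 219015\right) + 211074\right) \left(-480621 - 148768\right) = \left(\left(-38504 - 40986\right) \left(-144332 + 219015\right) + 211074\right) \left(-480621 - 148768\right) = \left(\left(-79490\right) 74683 + 211074\right) \left(-629389\right) = \left(-5936551670 + 211074\right) \left(-629389\right) = \left(-5936340596\right) \left(-629389\right) = 3736267471375844$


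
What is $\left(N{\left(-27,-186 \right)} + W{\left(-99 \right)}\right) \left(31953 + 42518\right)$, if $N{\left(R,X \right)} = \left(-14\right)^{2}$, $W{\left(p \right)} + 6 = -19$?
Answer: $12734541$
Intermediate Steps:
$W{\left(p \right)} = -25$ ($W{\left(p \right)} = -6 - 19 = -25$)
$N{\left(R,X \right)} = 196$
$\left(N{\left(-27,-186 \right)} + W{\left(-99 \right)}\right) \left(31953 + 42518\right) = \left(196 - 25\right) \left(31953 + 42518\right) = 171 \cdot 74471 = 12734541$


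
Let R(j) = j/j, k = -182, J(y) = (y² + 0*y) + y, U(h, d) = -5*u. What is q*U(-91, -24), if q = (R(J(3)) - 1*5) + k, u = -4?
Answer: -3720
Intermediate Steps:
U(h, d) = 20 (U(h, d) = -5*(-4) = 20)
J(y) = y + y² (J(y) = (y² + 0) + y = y² + y = y + y²)
R(j) = 1
q = -186 (q = (1 - 1*5) - 182 = (1 - 5) - 182 = -4 - 182 = -186)
q*U(-91, -24) = -186*20 = -3720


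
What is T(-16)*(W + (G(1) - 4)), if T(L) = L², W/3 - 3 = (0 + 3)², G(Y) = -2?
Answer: 7680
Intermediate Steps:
W = 36 (W = 9 + 3*(0 + 3)² = 9 + 3*3² = 9 + 3*9 = 9 + 27 = 36)
T(-16)*(W + (G(1) - 4)) = (-16)²*(36 + (-2 - 4)) = 256*(36 - 6) = 256*30 = 7680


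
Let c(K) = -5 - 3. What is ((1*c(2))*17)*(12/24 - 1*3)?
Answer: 340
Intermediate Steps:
c(K) = -8
((1*c(2))*17)*(12/24 - 1*3) = ((1*(-8))*17)*(12/24 - 1*3) = (-8*17)*(12*(1/24) - 3) = -136*(1/2 - 3) = -136*(-5/2) = 340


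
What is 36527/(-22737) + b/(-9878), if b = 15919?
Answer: -65705819/20417826 ≈ -3.2181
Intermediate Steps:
36527/(-22737) + b/(-9878) = 36527/(-22737) + 15919/(-9878) = 36527*(-1/22737) + 15919*(-1/9878) = -36527/22737 - 15919/9878 = -65705819/20417826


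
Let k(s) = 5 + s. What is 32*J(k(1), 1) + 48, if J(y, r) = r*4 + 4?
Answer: 304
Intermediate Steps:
J(y, r) = 4 + 4*r (J(y, r) = 4*r + 4 = 4 + 4*r)
32*J(k(1), 1) + 48 = 32*(4 + 4*1) + 48 = 32*(4 + 4) + 48 = 32*8 + 48 = 256 + 48 = 304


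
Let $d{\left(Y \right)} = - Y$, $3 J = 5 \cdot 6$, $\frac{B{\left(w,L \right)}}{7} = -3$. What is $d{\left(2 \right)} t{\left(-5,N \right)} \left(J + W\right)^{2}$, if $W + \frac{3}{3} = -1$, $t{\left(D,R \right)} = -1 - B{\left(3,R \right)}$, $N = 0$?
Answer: $-2560$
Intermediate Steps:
$B{\left(w,L \right)} = -21$ ($B{\left(w,L \right)} = 7 \left(-3\right) = -21$)
$t{\left(D,R \right)} = 20$ ($t{\left(D,R \right)} = -1 - -21 = -1 + 21 = 20$)
$W = -2$ ($W = -1 - 1 = -2$)
$J = 10$ ($J = \frac{5 \cdot 6}{3} = \frac{1}{3} \cdot 30 = 10$)
$d{\left(2 \right)} t{\left(-5,N \right)} \left(J + W\right)^{2} = \left(-1\right) 2 \cdot 20 \left(10 - 2\right)^{2} = \left(-2\right) 20 \cdot 8^{2} = \left(-40\right) 64 = -2560$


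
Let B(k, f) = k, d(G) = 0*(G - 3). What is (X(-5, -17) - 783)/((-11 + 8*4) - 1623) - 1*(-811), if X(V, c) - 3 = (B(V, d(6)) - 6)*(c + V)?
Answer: 649880/801 ≈ 811.34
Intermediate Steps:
d(G) = 0 (d(G) = 0*(-3 + G) = 0)
X(V, c) = 3 + (-6 + V)*(V + c) (X(V, c) = 3 + (V - 6)*(c + V) = 3 + (-6 + V)*(V + c))
(X(-5, -17) - 783)/((-11 + 8*4) - 1623) - 1*(-811) = ((3 + (-5)**2 - 6*(-5) - 6*(-17) - 5*(-17)) - 783)/((-11 + 8*4) - 1623) - 1*(-811) = ((3 + 25 + 30 + 102 + 85) - 783)/((-11 + 32) - 1623) + 811 = (245 - 783)/(21 - 1623) + 811 = -538/(-1602) + 811 = -538*(-1/1602) + 811 = 269/801 + 811 = 649880/801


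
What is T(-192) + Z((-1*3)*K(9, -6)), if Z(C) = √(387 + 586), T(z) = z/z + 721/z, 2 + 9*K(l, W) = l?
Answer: -529/192 + √973 ≈ 28.438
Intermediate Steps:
K(l, W) = -2/9 + l/9
T(z) = 1 + 721/z
Z(C) = √973
T(-192) + Z((-1*3)*K(9, -6)) = (721 - 192)/(-192) + √973 = -1/192*529 + √973 = -529/192 + √973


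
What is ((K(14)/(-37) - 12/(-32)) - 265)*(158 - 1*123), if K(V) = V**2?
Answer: -2796395/296 ≈ -9447.3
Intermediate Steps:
((K(14)/(-37) - 12/(-32)) - 265)*(158 - 1*123) = ((14**2/(-37) - 12/(-32)) - 265)*(158 - 1*123) = ((196*(-1/37) - 12*(-1/32)) - 265)*(158 - 123) = ((-196/37 + 3/8) - 265)*35 = (-1457/296 - 265)*35 = -79897/296*35 = -2796395/296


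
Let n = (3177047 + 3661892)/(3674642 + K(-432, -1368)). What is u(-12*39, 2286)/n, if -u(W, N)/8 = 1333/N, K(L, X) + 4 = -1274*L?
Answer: -22527731992/7816907277 ≈ -2.8819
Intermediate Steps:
K(L, X) = -4 - 1274*L
u(W, N) = -10664/N
n = 6838939/4225006 (n = (3177047 + 3661892)/(3674642 + (-4 - 1274*(-432))) = 6838939/(3674642 + (-4 + 550368)) = 6838939/(3674642 + 550364) = 6838939/4225006 ≈ 1.6187)
u(-12*39, 2286)/n = (-10664/2286)/(6838939/4225006) = -10664*1/2286*(4225006/6838939) = -5332/1143*4225006/6838939 = -22527731992/7816907277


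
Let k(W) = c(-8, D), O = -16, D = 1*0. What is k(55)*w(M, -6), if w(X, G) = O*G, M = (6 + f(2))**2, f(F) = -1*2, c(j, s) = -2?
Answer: -192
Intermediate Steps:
D = 0
f(F) = -2
M = 16 (M = (6 - 2)**2 = 4**2 = 16)
k(W) = -2
w(X, G) = -16*G
k(55)*w(M, -6) = -(-32)*(-6) = -2*96 = -192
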